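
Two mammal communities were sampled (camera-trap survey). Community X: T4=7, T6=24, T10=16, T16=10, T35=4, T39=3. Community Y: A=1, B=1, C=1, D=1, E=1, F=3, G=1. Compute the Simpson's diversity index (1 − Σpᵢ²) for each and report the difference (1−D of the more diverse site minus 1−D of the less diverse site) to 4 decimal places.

0.0604

Community X: N=64, proportions 0.109375, 0.375, 0.25, 0.15625, 0.0625, 0.046875, giving 1−D = 0.754395 (working shown to 6 dp, full precision carried).
Community Y: N=9, proportions 0.111111, 0.111111, 0.111111, 0.111111, 0.111111, 0.333333, 0.111111, giving 1−D = 0.814815.
Difference = |0.754395 − 0.814815| = 0.060420, i.e. 0.0604 to 4 decimal places.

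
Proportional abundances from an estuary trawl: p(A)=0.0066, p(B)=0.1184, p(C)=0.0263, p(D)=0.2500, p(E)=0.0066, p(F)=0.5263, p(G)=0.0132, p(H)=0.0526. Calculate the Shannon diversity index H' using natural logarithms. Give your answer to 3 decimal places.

1.311

Each pᵢ ln pᵢ term (working shown to 5 dp, full precision carried): 0.0066×(-5.02069)=-0.03314, 0.1184×(-2.13369)=-0.25263, 0.0263×(-3.63819)=-0.09568, 0.25×(-1.38629)=-0.34657, 0.0066×(-5.02069)=-0.03314, 0.5263×(-0.64188)=-0.33782, 0.0132×(-4.32754)=-0.05712, 0.0526×(-2.94504)=-0.15491.
Sum = -1.31102, so H' = 1.311.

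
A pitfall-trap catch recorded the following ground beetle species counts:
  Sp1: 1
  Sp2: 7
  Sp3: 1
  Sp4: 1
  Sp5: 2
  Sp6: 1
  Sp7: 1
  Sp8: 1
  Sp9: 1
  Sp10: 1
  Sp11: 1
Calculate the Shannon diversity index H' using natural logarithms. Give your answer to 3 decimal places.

Total N = 1+7+1+1+2+1+1+1+1+1+1 = 18, so the proportions are 0.05556, 0.38889, 0.05556, 0.05556, 0.11111, 0.05556, 0.05556, 0.05556, 0.05556, 0.05556, 0.05556 (working shown to 5 dp, full precision carried).
Each pᵢ ln pᵢ term: 0.05556×(-2.89037)=-0.16058, 0.38889×(-0.94446)=-0.36729, 0.05556×(-2.89037)=-0.16058, 0.05556×(-2.89037)=-0.16058, 0.11111×(-2.19722)=-0.24414, 0.05556×(-2.89037)=-0.16058, 0.05556×(-2.89037)=-0.16058, 0.05556×(-2.89037)=-0.16058, 0.05556×(-2.89037)=-0.16058, 0.05556×(-2.89037)=-0.16058, 0.05556×(-2.89037)=-0.16058.
Sum = -2.05661, so H' = 2.057.

2.057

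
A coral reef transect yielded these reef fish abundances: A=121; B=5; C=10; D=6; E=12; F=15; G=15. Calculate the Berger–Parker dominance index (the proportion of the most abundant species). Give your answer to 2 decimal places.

Total N = 121+5+10+6+12+15+15 = 184, so the proportions are 0.6576, 0.0272, 0.0543, 0.0326, 0.0652, 0.0815, 0.0815 (working shown to 4 dp, full precision carried).
The largest proportion is 0.6576, i.e. d = 0.66 to 2 decimal places.

0.66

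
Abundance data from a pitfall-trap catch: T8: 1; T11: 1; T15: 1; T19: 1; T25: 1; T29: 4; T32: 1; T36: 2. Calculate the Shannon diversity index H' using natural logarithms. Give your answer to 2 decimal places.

Total N = 1+1+1+1+1+4+1+2 = 12, so the proportions are 0.0833, 0.0833, 0.0833, 0.0833, 0.0833, 0.3333, 0.0833, 0.1667 (working shown to 4 dp, full precision carried).
Each pᵢ ln pᵢ term: 0.0833×(-2.4849)=-0.2071, 0.0833×(-2.4849)=-0.2071, 0.0833×(-2.4849)=-0.2071, 0.0833×(-2.4849)=-0.2071, 0.0833×(-2.4849)=-0.2071, 0.3333×(-1.0986)=-0.3662, 0.0833×(-2.4849)=-0.2071, 0.1667×(-1.7918)=-0.2986.
Sum = -1.9073, so H' = 1.91.

1.91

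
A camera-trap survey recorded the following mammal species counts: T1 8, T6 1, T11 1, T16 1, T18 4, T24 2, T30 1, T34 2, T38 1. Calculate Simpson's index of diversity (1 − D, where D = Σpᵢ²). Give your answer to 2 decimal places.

Total N = 8+1+1+1+4+2+1+2+1 = 21, so the proportions are 0.381, 0.0476, 0.0476, 0.0476, 0.1905, 0.0952, 0.0476, 0.0952, 0.0476 (working shown to 4 dp, full precision carried).
D = 0.381² + 0.0476² + 0.0476² + 0.0476² + 0.1905² + 0.0952² + 0.0476² + 0.0952² + 0.0476² = 0.1451 + 0.0023 + 0.0023 + 0.0023 + 0.0363 + 0.0091 + 0.0023 + 0.0091 + 0.0023 = 0.2109.
So 1 − D = 0.7891, i.e. 0.79 to 2 decimal places.

0.79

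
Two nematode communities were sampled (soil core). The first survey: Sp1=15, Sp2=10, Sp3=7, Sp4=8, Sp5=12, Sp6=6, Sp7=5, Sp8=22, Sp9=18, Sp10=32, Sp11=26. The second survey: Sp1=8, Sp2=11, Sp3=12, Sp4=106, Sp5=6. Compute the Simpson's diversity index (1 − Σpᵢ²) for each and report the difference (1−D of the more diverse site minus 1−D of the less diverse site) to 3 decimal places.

The first survey: N=161, proportions 0.09317, 0.06211, 0.04348, 0.04969, 0.07453, 0.03727, 0.03106, 0.13665, 0.1118, 0.19876, 0.16149, giving 1−D = 0.87844 (working shown to 5 dp, full precision carried).
The second survey: N=143, proportions 0.05594, 0.07692, 0.08392, 0.74126, 0.04196, giving 1−D = 0.43269.
Difference = |0.87844 − 0.43269| = 0.44575, i.e. 0.446 to 3 decimal places.

0.446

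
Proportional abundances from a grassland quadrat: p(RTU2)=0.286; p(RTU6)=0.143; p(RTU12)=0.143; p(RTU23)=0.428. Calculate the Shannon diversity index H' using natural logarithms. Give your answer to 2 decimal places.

1.28

Each pᵢ ln pᵢ term (working shown to 4 dp, full precision carried): 0.286×(-1.2518)=-0.3580, 0.143×(-1.9449)=-0.2781, 0.143×(-1.9449)=-0.2781, 0.428×(-0.8486)=-0.3632.
Sum = -1.2775, so H' = 1.28.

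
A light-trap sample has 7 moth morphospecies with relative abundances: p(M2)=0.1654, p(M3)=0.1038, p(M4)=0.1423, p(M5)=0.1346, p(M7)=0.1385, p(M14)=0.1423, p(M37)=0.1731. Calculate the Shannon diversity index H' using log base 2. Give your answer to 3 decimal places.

2.792

Each pᵢ log₂ pᵢ term (working shown to 5 dp, full precision carried): 0.1654×(-2.59597)=-0.42937, 0.1038×(-3.26812)=-0.33923, 0.1423×(-2.81299)=-0.40029, 0.1346×(-2.89325)=-0.38943, 0.1385×(-2.85204)=-0.39501, 0.1423×(-2.81299)=-0.40029, 0.1731×(-2.53032)=-0.43800.
Sum = -2.79162, so H' = 2.792.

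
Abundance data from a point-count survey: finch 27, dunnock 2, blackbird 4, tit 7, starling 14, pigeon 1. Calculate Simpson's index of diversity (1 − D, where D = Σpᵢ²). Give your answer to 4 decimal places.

Total N = 27+2+4+7+14+1 = 55, so the proportions are 0.490909, 0.036364, 0.072727, 0.127273, 0.254545, 0.018182 (working shown to 6 dp, full precision carried).
D = 0.490909² + 0.036364² + 0.072727² + 0.127273² + 0.254545² + 0.018182² = 0.240992 + 0.001322 + 0.005289 + 0.016198 + 0.064793 + 0.000331 = 0.328926.
So 1 − D = 0.671074, i.e. 0.6711 to 4 decimal places.

0.6711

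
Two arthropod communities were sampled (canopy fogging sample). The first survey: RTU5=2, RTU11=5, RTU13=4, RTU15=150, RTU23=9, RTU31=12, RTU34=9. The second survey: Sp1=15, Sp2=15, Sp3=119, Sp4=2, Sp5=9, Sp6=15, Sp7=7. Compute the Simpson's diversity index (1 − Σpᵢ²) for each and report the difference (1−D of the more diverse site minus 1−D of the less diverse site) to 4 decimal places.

0.1744

The first survey: N=191, proportions 0.010471, 0.026178, 0.020942, 0.78534, 0.04712, 0.062827, 0.04712, giving 1−D = 0.373619 (working shown to 6 dp, full precision carried).
The second survey: N=182, proportions 0.082418, 0.082418, 0.653846, 0.010989, 0.049451, 0.082418, 0.038462, giving 1−D = 0.548062.
Difference = |0.373619 − 0.548062| = 0.174443, i.e. 0.1744 to 4 decimal places.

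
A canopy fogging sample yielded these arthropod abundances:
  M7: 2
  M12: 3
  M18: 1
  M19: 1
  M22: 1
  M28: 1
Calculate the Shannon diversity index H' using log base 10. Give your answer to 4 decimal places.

0.7283

Total N = 2+3+1+1+1+1 = 9, so the proportions are 0.222222, 0.333333, 0.111111, 0.111111, 0.111111, 0.111111 (working shown to 6 dp, full precision carried).
Each pᵢ log₁₀ pᵢ term: 0.222222×(-0.653213)=-0.145158, 0.333333×(-0.477121)=-0.159040, 0.111111×(-0.954243)=-0.106027, 0.111111×(-0.954243)=-0.106027, 0.111111×(-0.954243)=-0.106027, 0.111111×(-0.954243)=-0.106027.
Sum = -0.728307, so H' = 0.7283.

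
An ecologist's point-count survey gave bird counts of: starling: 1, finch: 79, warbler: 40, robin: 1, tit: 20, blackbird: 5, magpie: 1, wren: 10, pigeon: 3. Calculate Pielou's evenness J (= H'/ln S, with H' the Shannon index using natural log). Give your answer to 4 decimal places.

Total N = 1+79+40+1+20+5+1+10+3 = 160, so the proportions are 0.00625, 0.49375, 0.25, 0.00625, 0.125, 0.03125, 0.00625, 0.0625, 0.01875 (working shown to 6 dp, full precision carried).
H' = −Σ pᵢ ln pᵢ = −((-0.031720) + (-0.348452) + (-0.346574) + (-0.031720) + (-0.259930) + (-0.108304) + (-0.031720) + (-0.173287) + (-0.074561)) = 1.406267.
With S = 9 species, ln S = 2.197225, so J = 1.406267/2.197225 = 0.640020, i.e. 0.6400 to 4 decimal places.

0.6400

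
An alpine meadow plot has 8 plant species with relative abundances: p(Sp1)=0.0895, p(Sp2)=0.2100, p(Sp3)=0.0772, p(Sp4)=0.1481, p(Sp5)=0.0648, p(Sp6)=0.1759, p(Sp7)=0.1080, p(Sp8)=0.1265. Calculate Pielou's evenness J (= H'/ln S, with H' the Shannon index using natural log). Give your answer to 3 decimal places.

H' = −Σ pᵢ ln pᵢ = −((-0.21601) + (-0.32774) + (-0.19774) + (-0.28285) + (-0.17732) + (-0.30569) + (-0.24037) + (-0.26154)) = 2.00925 (working shown to 5 dp, full precision carried).
With S = 8 species, ln S = 2.07944, so J = 2.00925/2.07944 = 0.96624, i.e. 0.966 to 3 decimal places.

0.966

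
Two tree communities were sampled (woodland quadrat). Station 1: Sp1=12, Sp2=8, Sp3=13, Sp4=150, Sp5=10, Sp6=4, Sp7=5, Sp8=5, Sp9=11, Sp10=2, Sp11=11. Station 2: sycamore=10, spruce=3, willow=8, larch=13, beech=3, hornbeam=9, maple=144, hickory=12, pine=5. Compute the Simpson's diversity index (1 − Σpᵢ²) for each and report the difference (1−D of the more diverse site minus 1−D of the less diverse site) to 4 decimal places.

Station 1: N=231, proportions 0.051948, 0.034632, 0.056277, 0.649351, 0.04329, 0.017316, 0.021645, 0.021645, 0.047619, 0.008658, 0.047619, giving 1−D = 0.563558 (working shown to 6 dp, full precision carried).
Station 2: N=207, proportions 0.048309, 0.014493, 0.038647, 0.062802, 0.014493, 0.043478, 0.695652, 0.057971, 0.024155, giving 1−D = 0.502042.
Difference = |0.563558 − 0.502042| = 0.061516, i.e. 0.0615 to 4 decimal places.

0.0615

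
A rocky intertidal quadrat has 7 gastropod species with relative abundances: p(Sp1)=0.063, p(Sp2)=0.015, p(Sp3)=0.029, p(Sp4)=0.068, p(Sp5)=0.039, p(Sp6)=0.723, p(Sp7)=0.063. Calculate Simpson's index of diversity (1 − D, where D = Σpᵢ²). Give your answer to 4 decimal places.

D = 0.063² + 0.015² + 0.029² + 0.068² + 0.039² + 0.723² + 0.063² = 0.003969 + 0.000225 + 0.000841 + 0.004624 + 0.001521 + 0.522729 + 0.003969 = 0.537878 (working shown to 6 dp, full precision carried).
So 1 − D = 0.462122, i.e. 0.4621 to 4 decimal places.

0.4621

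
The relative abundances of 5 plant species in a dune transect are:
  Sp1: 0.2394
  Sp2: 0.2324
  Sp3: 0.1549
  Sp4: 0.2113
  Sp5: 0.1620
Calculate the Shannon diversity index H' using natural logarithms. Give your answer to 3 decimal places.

Each pᵢ ln pᵢ term (working shown to 5 dp, full precision carried): 0.2394×(-1.42962)=-0.34225, 0.2324×(-1.45930)=-0.33914, 0.1549×(-1.86498)=-0.28888, 0.2113×(-1.55448)=-0.32846, 0.162×(-1.82016)=-0.29487.
Sum = -1.59360, so H' = 1.594.

1.594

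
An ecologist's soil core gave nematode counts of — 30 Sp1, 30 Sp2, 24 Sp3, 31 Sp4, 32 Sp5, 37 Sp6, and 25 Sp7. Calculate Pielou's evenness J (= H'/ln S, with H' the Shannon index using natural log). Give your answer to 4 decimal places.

Total N = 30+30+24+31+32+37+25 = 209, so the proportions are 0.143541, 0.143541, 0.114833, 0.148325, 0.15311, 0.177033, 0.119617 (working shown to 6 dp, full precision carried).
H' = −Σ pᵢ ln pᵢ = −((-0.278632) + (-0.278632) + (-0.248530) + (-0.283056) + (-0.287326) + (-0.306519) + (-0.254002)) = 1.936697.
With S = 7 species, ln S = 1.945910, so J = 1.936697/1.945910 = 0.995265, i.e. 0.9953 to 4 decimal places.

0.9953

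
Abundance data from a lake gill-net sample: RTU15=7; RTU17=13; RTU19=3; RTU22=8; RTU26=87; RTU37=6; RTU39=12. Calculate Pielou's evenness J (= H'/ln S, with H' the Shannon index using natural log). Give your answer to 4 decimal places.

0.6504

Total N = 7+13+3+8+87+6+12 = 136, so the proportions are 0.051471, 0.095588, 0.022059, 0.058824, 0.639706, 0.044118, 0.088235 (working shown to 6 dp, full precision carried).
H' = −Σ pᵢ ln pᵢ = −((-0.152700) + (-0.224413) + (-0.084133) + (-0.166660) + (-0.285787) + (-0.137687) + (-0.214213)) = 1.265592.
With S = 7 species, ln S = 1.945910, so J = 1.265592/1.945910 = 0.650386, i.e. 0.6504 to 4 decimal places.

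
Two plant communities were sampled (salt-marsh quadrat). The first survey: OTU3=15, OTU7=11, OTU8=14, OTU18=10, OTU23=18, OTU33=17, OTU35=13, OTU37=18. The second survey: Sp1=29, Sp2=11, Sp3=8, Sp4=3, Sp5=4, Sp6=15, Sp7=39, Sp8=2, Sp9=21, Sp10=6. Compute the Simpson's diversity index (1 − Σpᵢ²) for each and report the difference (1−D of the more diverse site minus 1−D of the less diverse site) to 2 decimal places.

The first survey: N=116, proportions 0.1293, 0.0948, 0.1207, 0.0862, 0.1552, 0.1466, 0.1121, 0.1552, giving 1−D = 0.8701 (working shown to 4 dp, full precision carried).
The second survey: N=138, proportions 0.2101, 0.0797, 0.058, 0.0217, 0.029, 0.1087, 0.2826, 0.0145, 0.1522, 0.0435, giving 1−D = 0.8279.
Difference = |0.8701 − 0.8279| = 0.0422, i.e. 0.04 to 2 decimal places.

0.04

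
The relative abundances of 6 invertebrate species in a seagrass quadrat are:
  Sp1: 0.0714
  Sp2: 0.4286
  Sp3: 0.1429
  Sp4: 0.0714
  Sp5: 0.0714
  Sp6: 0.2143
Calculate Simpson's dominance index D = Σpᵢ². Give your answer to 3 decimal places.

0.265

D = 0.0714² + 0.4286² + 0.1429² + 0.0714² + 0.0714² + 0.2143² = 0.00510 + 0.18370 + 0.02042 + 0.00510 + 0.00510 + 0.04592 = 0.26534 (working shown to 5 dp, full precision carried).
To 3 decimal places, D = 0.265.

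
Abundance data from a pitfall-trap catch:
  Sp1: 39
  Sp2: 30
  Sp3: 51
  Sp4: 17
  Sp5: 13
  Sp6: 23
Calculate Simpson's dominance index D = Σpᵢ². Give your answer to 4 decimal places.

Total N = 39+30+51+17+13+23 = 173, so the proportions are 0.225434, 0.17341, 0.294798, 0.098266, 0.075145, 0.132948 (working shown to 6 dp, full precision carried).
D = 0.225434² + 0.17341² + 0.294798² + 0.098266² + 0.075145² + 0.132948² = 0.050820 + 0.030071 + 0.086906 + 0.009656 + 0.005647 + 0.017675 = 0.200775.
To 4 decimal places, D = 0.2008.

0.2008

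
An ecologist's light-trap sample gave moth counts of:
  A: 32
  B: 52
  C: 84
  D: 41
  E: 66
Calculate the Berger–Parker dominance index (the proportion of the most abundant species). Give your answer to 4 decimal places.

Total N = 32+52+84+41+66 = 275, so the proportions are 0.116364, 0.189091, 0.305455, 0.149091, 0.24 (working shown to 6 dp, full precision carried).
The largest proportion is 0.305455, i.e. d = 0.3055 to 4 decimal places.

0.3055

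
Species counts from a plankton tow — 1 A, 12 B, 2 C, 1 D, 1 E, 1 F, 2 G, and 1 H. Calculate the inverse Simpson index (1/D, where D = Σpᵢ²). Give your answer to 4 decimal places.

2.8089

Total N = 1+12+2+1+1+1+2+1 = 21, so the proportions are 0.047619, 0.5714286, 0.0952381, 0.047619, 0.047619, 0.047619, 0.0952381, 0.047619 (working shown to 7 dp, full precision carried).
D = 0.047619² + 0.5714286² + 0.0952381² + 0.047619² + 0.047619² + 0.047619² + 0.0952381² + 0.047619² = 0.0022676 + 0.3265306 + 0.0090703 + 0.0022676 + 0.0022676 + 0.0022676 + 0.0090703 + 0.0022676 = 0.3560091.
So 1/D = 2.808917, i.e. 2.8089 to 4 decimal places.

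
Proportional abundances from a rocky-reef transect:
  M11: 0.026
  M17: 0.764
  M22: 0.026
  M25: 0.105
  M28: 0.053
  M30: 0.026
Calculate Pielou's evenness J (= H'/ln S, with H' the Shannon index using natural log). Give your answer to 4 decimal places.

H' = −Σ pᵢ ln pᵢ = −((-0.094891) + (-0.205659) + (-0.094891) + (-0.236648) + (-0.155686) + (-0.094891)) = 0.882667 (working shown to 6 dp, full precision carried).
With S = 6 species, ln S = 1.791759, so J = 0.882667/1.791759 = 0.492626, i.e. 0.4926 to 4 decimal places.

0.4926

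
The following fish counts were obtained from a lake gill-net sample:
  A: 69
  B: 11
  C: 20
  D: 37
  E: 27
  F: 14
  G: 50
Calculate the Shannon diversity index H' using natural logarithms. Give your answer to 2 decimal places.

Total N = 69+11+20+37+27+14+50 = 228, so the proportions are 0.3026, 0.0482, 0.0877, 0.1623, 0.1184, 0.0614, 0.2193 (working shown to 4 dp, full precision carried).
Each pᵢ ln pᵢ term: 0.3026×(-1.1952)=-0.3617, 0.0482×(-3.0315)=-0.1463, 0.0877×(-2.4336)=-0.2135, 0.1623×(-1.8184)=-0.2951, 0.1184×(-2.1335)=-0.2527, 0.0614×(-2.7903)=-0.1713, 0.2193×(-1.5173)=-0.3327.
Sum = -1.7733, so H' = 1.77.

1.77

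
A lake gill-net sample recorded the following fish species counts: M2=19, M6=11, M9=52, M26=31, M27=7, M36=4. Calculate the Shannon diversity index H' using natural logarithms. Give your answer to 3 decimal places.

1.486

Total N = 19+11+52+31+7+4 = 124, so the proportions are 0.15323, 0.08871, 0.41935, 0.25, 0.05645, 0.03226 (working shown to 5 dp, full precision carried).
Each pᵢ ln pᵢ term: 0.15323×(-1.87584)=-0.28743, 0.08871×(-2.42239)=-0.21489, 0.41935×(-0.86904)=-0.36444, 0.25×(-1.38629)=-0.34657, 0.05645×(-2.87437)=-0.16226, 0.03226×(-3.43399)=-0.11077.
Sum = -1.48636, so H' = 1.486.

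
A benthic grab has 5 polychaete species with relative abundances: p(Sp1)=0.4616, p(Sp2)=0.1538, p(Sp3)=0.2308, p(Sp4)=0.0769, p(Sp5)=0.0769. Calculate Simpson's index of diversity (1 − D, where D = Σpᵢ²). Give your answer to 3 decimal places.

0.698

D = 0.4616² + 0.1538² + 0.2308² + 0.0769² + 0.0769² = 0.21307 + 0.02365 + 0.05327 + 0.00591 + 0.00591 = 0.30182 (working shown to 5 dp, full precision carried).
So 1 − D = 0.69818, i.e. 0.698 to 3 decimal places.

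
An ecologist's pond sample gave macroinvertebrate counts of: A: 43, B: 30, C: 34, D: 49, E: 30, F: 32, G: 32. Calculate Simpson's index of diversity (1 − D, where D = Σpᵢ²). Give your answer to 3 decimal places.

Total N = 43+30+34+49+30+32+32 = 250, so the proportions are 0.172, 0.12, 0.136, 0.196, 0.12, 0.128, 0.128 (working shown to 5 dp, full precision carried).
D = 0.172² + 0.12² + 0.136² + 0.196² + 0.12² + 0.128² + 0.128² = 0.02958 + 0.01440 + 0.01850 + 0.03842 + 0.01440 + 0.01638 + 0.01638 = 0.14806.
So 1 − D = 0.85194, i.e. 0.852 to 3 decimal places.

0.852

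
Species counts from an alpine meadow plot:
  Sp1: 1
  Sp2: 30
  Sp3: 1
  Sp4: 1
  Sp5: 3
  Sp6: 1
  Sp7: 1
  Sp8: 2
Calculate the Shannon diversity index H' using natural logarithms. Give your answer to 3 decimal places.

Total N = 1+30+1+1+3+1+1+2 = 40, so the proportions are 0.025, 0.75, 0.025, 0.025, 0.075, 0.025, 0.025, 0.05 (working shown to 5 dp, full precision carried).
Each pᵢ ln pᵢ term: 0.025×(-3.68888)=-0.09222, 0.75×(-0.28768)=-0.21576, 0.025×(-3.68888)=-0.09222, 0.025×(-3.68888)=-0.09222, 0.075×(-2.59027)=-0.19427, 0.025×(-3.68888)=-0.09222, 0.025×(-3.68888)=-0.09222, 0.05×(-2.99573)=-0.14979.
Sum = -1.02093, so H' = 1.021.

1.021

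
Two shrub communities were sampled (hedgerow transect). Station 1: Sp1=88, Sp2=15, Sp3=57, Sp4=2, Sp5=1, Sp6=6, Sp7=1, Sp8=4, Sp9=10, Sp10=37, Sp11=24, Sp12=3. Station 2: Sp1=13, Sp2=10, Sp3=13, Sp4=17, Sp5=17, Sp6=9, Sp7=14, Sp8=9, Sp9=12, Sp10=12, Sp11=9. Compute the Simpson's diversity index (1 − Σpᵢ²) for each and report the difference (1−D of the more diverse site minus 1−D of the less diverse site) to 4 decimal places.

Station 1: N=248, proportions 0.354839, 0.060484, 0.229839, 0.008065, 0.004032, 0.024194, 0.004032, 0.016129, 0.040323, 0.149194, 0.096774, 0.012097, giving 1−D = 0.783266 (working shown to 6 dp, full precision carried).
Station 2: N=135, proportions 0.096296, 0.074074, 0.096296, 0.125926, 0.125926, 0.066667, 0.103704, 0.066667, 0.088889, 0.088889, 0.066667, giving 1−D = 0.904362.
Difference = |0.783266 − 0.904362| = 0.121096, i.e. 0.1211 to 4 decimal places.

0.1211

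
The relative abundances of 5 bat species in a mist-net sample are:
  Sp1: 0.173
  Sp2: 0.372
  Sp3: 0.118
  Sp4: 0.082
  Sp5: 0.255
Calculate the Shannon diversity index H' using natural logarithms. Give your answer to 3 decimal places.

Each pᵢ ln pᵢ term (working shown to 5 dp, full precision carried): 0.173×(-1.75446)=-0.30352, 0.372×(-0.98886)=-0.36786, 0.118×(-2.13707)=-0.25217, 0.082×(-2.50104)=-0.20508, 0.255×(-1.36649)=-0.34846.
Sum = -1.47709, so H' = 1.477.

1.477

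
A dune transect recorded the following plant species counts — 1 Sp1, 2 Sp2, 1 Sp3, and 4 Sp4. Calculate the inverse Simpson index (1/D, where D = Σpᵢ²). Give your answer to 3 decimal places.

Total N = 1+2+1+4 = 8, so the proportions are 0.125, 0.25, 0.125, 0.5 (working shown to 6 dp, full precision carried).
D = 0.125² + 0.25² + 0.125² + 0.5² = 0.015625 + 0.062500 + 0.015625 + 0.250000 = 0.343750.
So 1/D = 2.90909, i.e. 2.909 to 3 decimal places.

2.909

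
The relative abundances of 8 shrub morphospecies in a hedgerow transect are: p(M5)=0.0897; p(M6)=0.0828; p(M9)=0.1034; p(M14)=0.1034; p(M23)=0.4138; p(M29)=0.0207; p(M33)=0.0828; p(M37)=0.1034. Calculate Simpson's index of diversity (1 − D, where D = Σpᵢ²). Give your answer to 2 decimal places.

D = 0.0897² + 0.0828² + 0.1034² + 0.1034² + 0.4138² + 0.0207² + 0.0828² + 0.1034² = 0.0080 + 0.0069 + 0.0107 + 0.0107 + 0.1712 + 0.0004 + 0.0069 + 0.0107 = 0.2255 (working shown to 4 dp, full precision carried).
So 1 − D = 0.7745, i.e. 0.77 to 2 decimal places.

0.77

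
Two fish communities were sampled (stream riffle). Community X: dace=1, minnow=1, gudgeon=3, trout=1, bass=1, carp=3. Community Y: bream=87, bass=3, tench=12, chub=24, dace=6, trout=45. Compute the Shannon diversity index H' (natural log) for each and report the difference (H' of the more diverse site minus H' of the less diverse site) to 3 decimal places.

Community X: N=10, proportions 0.1, 0.1, 0.3, 0.1, 0.1, 0.3, giving H' = 1.64342 (working shown to 5 dp, full precision carried).
Community Y: N=177, proportions 0.49153, 0.01695, 0.0678, 0.13559, 0.0339, 0.25424, giving H' = 1.33450.
Difference = |1.64342 − 1.33450| = 0.30892, i.e. 0.309 to 3 decimal places.

0.309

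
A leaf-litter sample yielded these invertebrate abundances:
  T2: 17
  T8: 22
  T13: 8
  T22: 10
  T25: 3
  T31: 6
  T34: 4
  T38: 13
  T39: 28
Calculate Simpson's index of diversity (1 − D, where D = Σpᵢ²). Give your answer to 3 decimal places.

Total N = 17+22+8+10+3+6+4+13+28 = 111, so the proportions are 0.15315, 0.1982, 0.07207, 0.09009, 0.02703, 0.05405, 0.03604, 0.11712, 0.25225 (working shown to 5 dp, full precision carried).
D = 0.15315² + 0.1982² + 0.07207² + 0.09009² + 0.02703² + 0.05405² + 0.03604² + 0.11712² + 0.25225² = 0.02346 + 0.03928 + 0.00519 + 0.00812 + 0.00073 + 0.00292 + 0.00130 + 0.01372 + 0.06363 = 0.15835.
So 1 − D = 0.84165, i.e. 0.842 to 3 decimal places.

0.842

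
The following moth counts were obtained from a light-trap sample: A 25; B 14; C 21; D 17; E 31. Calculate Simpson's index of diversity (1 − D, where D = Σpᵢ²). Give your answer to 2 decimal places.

Total N = 25+14+21+17+31 = 108, so the proportions are 0.2315, 0.1296, 0.1944, 0.1574, 0.287 (working shown to 4 dp, full precision carried).
D = 0.2315² + 0.1296² + 0.1944² + 0.1574² + 0.287² = 0.0536 + 0.0168 + 0.0378 + 0.0248 + 0.0824 = 0.2154.
So 1 − D = 0.7846, i.e. 0.78 to 2 decimal places.

0.78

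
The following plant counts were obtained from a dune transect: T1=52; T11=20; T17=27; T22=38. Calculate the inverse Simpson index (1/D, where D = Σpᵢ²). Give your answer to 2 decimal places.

Total N = 52+20+27+38 = 137, so the proportions are 0.379562, 0.145985, 0.19708, 0.277372 (working shown to 6 dp, full precision carried).
D = 0.379562² + 0.145985² + 0.19708² + 0.277372² = 0.144067 + 0.021312 + 0.038841 + 0.076935 = 0.281155.
So 1/D = 3.5568, i.e. 3.56 to 2 decimal places.

3.56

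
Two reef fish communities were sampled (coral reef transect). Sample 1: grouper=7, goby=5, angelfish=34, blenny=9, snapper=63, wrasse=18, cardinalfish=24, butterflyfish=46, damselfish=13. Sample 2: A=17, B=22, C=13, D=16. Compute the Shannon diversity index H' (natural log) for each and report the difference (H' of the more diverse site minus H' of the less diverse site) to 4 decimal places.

Sample 1: N=219, proportions 0.031963, 0.022831, 0.155251, 0.041096, 0.287671, 0.082192, 0.109589, 0.210046, 0.059361, giving H' = 1.918208 (working shown to 6 dp, full precision carried).
Sample 2: N=68, proportions 0.25, 0.323529, 0.191176, 0.235294, giving H' = 1.368429.
Difference = |1.918208 − 1.368429| = 0.549779, i.e. 0.5498 to 4 decimal places.

0.5498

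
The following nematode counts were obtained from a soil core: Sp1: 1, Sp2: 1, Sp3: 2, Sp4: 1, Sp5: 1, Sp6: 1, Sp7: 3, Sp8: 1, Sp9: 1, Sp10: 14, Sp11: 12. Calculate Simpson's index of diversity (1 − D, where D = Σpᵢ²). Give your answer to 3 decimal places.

Total N = 1+1+2+1+1+1+3+1+1+14+12 = 38, so the proportions are 0.02632, 0.02632, 0.05263, 0.02632, 0.02632, 0.02632, 0.07895, 0.02632, 0.02632, 0.36842, 0.31579 (working shown to 5 dp, full precision carried).
D = 0.02632² + 0.02632² + 0.05263² + 0.02632² + 0.02632² + 0.02632² + 0.07895² + 0.02632² + 0.02632² + 0.36842² + 0.31579² = 0.00069 + 0.00069 + 0.00277 + 0.00069 + 0.00069 + 0.00069 + 0.00623 + 0.00069 + 0.00069 + 0.13573 + 0.09972 = 0.24931.
So 1 − D = 0.75069, i.e. 0.751 to 3 decimal places.

0.751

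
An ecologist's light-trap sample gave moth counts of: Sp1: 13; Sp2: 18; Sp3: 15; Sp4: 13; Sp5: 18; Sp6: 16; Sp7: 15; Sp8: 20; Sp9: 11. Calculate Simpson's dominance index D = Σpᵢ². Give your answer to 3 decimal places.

Total N = 13+18+15+13+18+16+15+20+11 = 139, so the proportions are 0.09353, 0.1295, 0.10791, 0.09353, 0.1295, 0.11511, 0.10791, 0.14388, 0.07914 (working shown to 5 dp, full precision carried).
D = 0.09353² + 0.1295² + 0.10791² + 0.09353² + 0.1295² + 0.11511² + 0.10791² + 0.14388² + 0.07914² = 0.00875 + 0.01677 + 0.01165 + 0.00875 + 0.01677 + 0.01325 + 0.01165 + 0.02070 + 0.00626 = 0.11454.
To 3 decimal places, D = 0.115.

0.115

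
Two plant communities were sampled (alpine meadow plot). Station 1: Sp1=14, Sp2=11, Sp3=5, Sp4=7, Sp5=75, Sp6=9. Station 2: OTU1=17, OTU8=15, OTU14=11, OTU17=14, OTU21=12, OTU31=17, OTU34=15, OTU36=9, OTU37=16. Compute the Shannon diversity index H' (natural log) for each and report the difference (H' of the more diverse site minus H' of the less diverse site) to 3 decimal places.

Station 1: N=121, proportions 0.1157025, 0.0909091, 0.0413223, 0.0578512, 0.6198347, 0.0743802, giving H' = 1.2538167 (working shown to 7 dp, full precision carried).
Station 2: N=126, proportions 0.1349206, 0.1190476, 0.0873016, 0.1111111, 0.0952381, 0.1349206, 0.1190476, 0.0714286, 0.1269841, giving H' = 2.1787444.
Difference = |1.2538167 − 2.1787444| = 0.9249277, i.e. 0.925 to 3 decimal places.

0.925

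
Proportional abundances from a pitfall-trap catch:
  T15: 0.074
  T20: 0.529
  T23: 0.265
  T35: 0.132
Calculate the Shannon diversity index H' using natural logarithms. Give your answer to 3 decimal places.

1.149

Each pᵢ ln pᵢ term (working shown to 5 dp, full precision carried): 0.074×(-2.60369)=-0.19267, 0.529×(-0.63677)=-0.33685, 0.265×(-1.32803)=-0.35193, 0.132×(-2.02495)=-0.26729.
Sum = -1.14874, so H' = 1.149.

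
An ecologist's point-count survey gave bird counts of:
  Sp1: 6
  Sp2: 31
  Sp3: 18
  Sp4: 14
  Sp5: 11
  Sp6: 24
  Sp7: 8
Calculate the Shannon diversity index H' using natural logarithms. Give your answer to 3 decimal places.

Total N = 6+31+18+14+11+24+8 = 112, so the proportions are 0.05357, 0.27679, 0.16071, 0.125, 0.09821, 0.21429, 0.07143 (working shown to 5 dp, full precision carried).
Each pᵢ ln pᵢ term: 0.05357×(-2.92674)=-0.15679, 0.27679×(-1.28451)=-0.35553, 0.16071×(-1.82813)=-0.29381, 0.125×(-2.07944)=-0.25993, 0.09821×(-2.32060)=-0.22792, 0.21429×(-1.54045)=-0.33010, 0.07143×(-2.63906)=-0.18850.
Sum = -1.81258, so H' = 1.813.

1.813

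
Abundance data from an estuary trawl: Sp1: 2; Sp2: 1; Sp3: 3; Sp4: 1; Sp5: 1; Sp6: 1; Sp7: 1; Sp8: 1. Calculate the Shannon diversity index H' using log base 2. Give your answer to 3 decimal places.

Total N = 2+1+3+1+1+1+1+1 = 11, so the proportions are 0.18182, 0.09091, 0.27273, 0.09091, 0.09091, 0.09091, 0.09091, 0.09091 (working shown to 5 dp, full precision carried).
Each pᵢ log₂ pᵢ term: 0.18182×(-2.45943)=-0.44717, 0.09091×(-3.45943)=-0.31449, 0.27273×(-1.87447)=-0.51122, 0.09091×(-3.45943)=-0.31449, 0.09091×(-3.45943)=-0.31449, 0.09091×(-3.45943)=-0.31449, 0.09091×(-3.45943)=-0.31449, 0.09091×(-3.45943)=-0.31449.
Sum = -2.84535, so H' = 2.845.

2.845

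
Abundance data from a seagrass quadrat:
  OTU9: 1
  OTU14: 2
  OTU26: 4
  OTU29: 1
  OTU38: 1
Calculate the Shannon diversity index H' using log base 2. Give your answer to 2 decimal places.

Total N = 1+2+4+1+1 = 9, so the proportions are 0.1111, 0.2222, 0.4444, 0.1111, 0.1111 (working shown to 4 dp, full precision carried).
Each pᵢ log₂ pᵢ term: 0.1111×(-3.1699)=-0.3522, 0.2222×(-2.1699)=-0.4822, 0.4444×(-1.1699)=-0.5200, 0.1111×(-3.1699)=-0.3522, 0.1111×(-3.1699)=-0.3522.
Sum = -2.0588, so H' = 2.06.

2.06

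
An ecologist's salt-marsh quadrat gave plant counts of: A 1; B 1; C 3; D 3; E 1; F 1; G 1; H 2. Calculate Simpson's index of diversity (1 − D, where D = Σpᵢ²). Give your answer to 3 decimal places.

Total N = 1+1+3+3+1+1+1+2 = 13, so the proportions are 0.07692, 0.07692, 0.23077, 0.23077, 0.07692, 0.07692, 0.07692, 0.15385 (working shown to 5 dp, full precision carried).
D = 0.07692² + 0.07692² + 0.23077² + 0.23077² + 0.07692² + 0.07692² + 0.07692² + 0.15385² = 0.00592 + 0.00592 + 0.05325 + 0.05325 + 0.00592 + 0.00592 + 0.00592 + 0.02367 = 0.15976.
So 1 − D = 0.84024, i.e. 0.840 to 3 decimal places.

0.840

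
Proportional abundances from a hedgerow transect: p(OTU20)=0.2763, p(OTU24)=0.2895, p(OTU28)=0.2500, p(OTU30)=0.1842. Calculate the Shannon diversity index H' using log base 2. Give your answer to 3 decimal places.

Each pᵢ log₂ pᵢ term (working shown to 5 dp, full precision carried): 0.2763×(-1.85569)=-0.51273, 0.2895×(-1.78836)=-0.51773, 0.25×(-2.00000)=-0.50000, 0.1842×(-2.44066)=-0.44957.
Sum = -1.98003, so H' = 1.980.

1.980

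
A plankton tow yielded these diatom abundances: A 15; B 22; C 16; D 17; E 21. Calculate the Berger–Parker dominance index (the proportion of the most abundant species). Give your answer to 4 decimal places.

0.2418

Total N = 15+22+16+17+21 = 91, so the proportions are 0.164835, 0.241758, 0.175824, 0.186813, 0.230769 (working shown to 6 dp, full precision carried).
The largest proportion is 0.241758, i.e. d = 0.2418 to 4 decimal places.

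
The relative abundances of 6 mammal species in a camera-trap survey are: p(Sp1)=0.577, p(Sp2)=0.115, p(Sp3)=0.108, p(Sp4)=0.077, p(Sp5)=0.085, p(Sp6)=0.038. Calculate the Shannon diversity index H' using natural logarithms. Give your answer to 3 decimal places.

1.338

Each pᵢ ln pᵢ term (working shown to 5 dp, full precision carried): 0.577×(-0.54991)=-0.31730, 0.115×(-2.16282)=-0.24872, 0.108×(-2.22562)=-0.24037, 0.077×(-2.56395)=-0.19742, 0.085×(-2.46510)=-0.20953, 0.038×(-3.27017)=-0.12427.
Sum = -1.33762, so H' = 1.338.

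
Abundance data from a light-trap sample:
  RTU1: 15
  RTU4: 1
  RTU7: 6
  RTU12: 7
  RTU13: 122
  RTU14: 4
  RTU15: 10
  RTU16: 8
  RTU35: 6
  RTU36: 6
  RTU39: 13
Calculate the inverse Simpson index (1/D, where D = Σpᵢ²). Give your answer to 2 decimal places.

2.51

Total N = 15+1+6+7+122+4+10+8+6+6+13 = 198, so the proportions are 0.07576, 0.00505, 0.0303, 0.03535, 0.61616, 0.0202, 0.05051, 0.0404, 0.0303, 0.0303, 0.06566 (working shown to 5 dp, full precision carried).
D = 0.07576² + 0.00505² + 0.0303² + 0.03535² + 0.61616² + 0.0202² + 0.05051² + 0.0404² + 0.0303² + 0.0303² + 0.06566² = 0.00574 + 0.00003 + 0.00092 + 0.00125 + 0.37966 + 0.00041 + 0.00255 + 0.00163 + 0.00092 + 0.00092 + 0.00431 = 0.39833.
So 1/D = 2.5105, i.e. 2.51 to 2 decimal places.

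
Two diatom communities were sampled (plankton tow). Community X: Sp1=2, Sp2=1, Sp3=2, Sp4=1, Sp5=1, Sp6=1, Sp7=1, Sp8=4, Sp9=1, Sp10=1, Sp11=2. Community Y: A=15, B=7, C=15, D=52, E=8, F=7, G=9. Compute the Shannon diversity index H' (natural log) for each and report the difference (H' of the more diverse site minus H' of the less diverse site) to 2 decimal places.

0.64

Community X: N=17, proportions 0.1176, 0.0588, 0.1176, 0.0588, 0.0588, 0.0588, 0.0588, 0.2353, 0.0588, 0.0588, 0.1176, giving H' = 2.2624 (working shown to 4 dp, full precision carried).
Community Y: N=113, proportions 0.1327, 0.0619, 0.1327, 0.4602, 0.0708, 0.0619, 0.0796, giving H' = 1.6269.
Difference = |2.2624 − 1.6269| = 0.6355, i.e. 0.64 to 2 decimal places.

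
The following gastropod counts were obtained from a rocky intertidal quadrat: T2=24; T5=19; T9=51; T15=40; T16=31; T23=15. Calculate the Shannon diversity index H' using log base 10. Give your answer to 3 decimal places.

Total N = 24+19+51+40+31+15 = 180, so the proportions are 0.13333, 0.10556, 0.28333, 0.22222, 0.17222, 0.08333 (working shown to 5 dp, full precision carried).
Each pᵢ log₁₀ pᵢ term: 0.13333×(-0.87506)=-0.11667, 0.10556×(-0.97652)=-0.10308, 0.28333×(-0.54770)=-0.15518, 0.22222×(-0.65321)=-0.14516, 0.17222×(-0.76391)=-0.13156, 0.08333×(-1.07918)=-0.08993.
Sum = -0.74159, so H' = 0.742.

0.742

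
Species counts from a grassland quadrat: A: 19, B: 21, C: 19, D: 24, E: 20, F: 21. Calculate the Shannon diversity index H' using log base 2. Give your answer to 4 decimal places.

Total N = 19+21+19+24+20+21 = 124, so the proportions are 0.153226, 0.169355, 0.153226, 0.193548, 0.16129, 0.169355 (working shown to 6 dp, full precision carried).
Each pᵢ log₂ pᵢ term: 0.153226×(-2.706269)=-0.414670, 0.169355×(-2.561879)=-0.433867, 0.153226×(-2.706269)=-0.414670, 0.193548×(-2.369234)=-0.458561, 0.16129×(-2.632268)=-0.424559, 0.169355×(-2.561879)=-0.433867.
Sum = -2.580194, so H' = 2.5802.

2.5802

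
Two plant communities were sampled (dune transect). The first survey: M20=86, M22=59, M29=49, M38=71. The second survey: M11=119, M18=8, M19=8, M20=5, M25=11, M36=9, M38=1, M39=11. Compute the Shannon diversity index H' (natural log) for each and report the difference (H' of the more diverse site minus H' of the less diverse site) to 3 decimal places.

The first survey: N=265, proportions 0.324528, 0.222642, 0.184906, 0.267925, giving H' = 1.364643 (working shown to 6 dp, full precision carried).
The second survey: N=172, proportions 0.69186, 0.046512, 0.046512, 0.02907, 0.063953, 0.052326, 0.005814, 0.063953, giving H' = 1.179107.
Difference = |1.364643 − 1.179107| = 0.185536, i.e. 0.186 to 3 decimal places.

0.186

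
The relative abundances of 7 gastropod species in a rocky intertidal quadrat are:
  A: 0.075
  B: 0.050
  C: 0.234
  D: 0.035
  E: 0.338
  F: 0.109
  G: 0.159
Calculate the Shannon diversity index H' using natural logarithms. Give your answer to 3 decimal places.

1.702

Each pᵢ ln pᵢ term (working shown to 5 dp, full precision carried): 0.075×(-2.59027)=-0.19427, 0.05×(-2.99573)=-0.14979, 0.234×(-1.45243)=-0.33987, 0.035×(-3.35241)=-0.11733, 0.338×(-1.08471)=-0.36663, 0.109×(-2.21641)=-0.24159, 0.159×(-1.83885)=-0.29238.
Sum = -1.70186, so H' = 1.702.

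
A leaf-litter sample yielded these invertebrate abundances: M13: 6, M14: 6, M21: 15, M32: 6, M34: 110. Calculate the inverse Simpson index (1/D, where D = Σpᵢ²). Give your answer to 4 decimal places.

1.6447

Total N = 6+6+15+6+110 = 143, so the proportions are 0.041958, 0.041958, 0.1048951, 0.041958, 0.7692308 (working shown to 7 dp, full precision carried).
D = 0.041958² + 0.041958² + 0.1048951² + 0.041958² + 0.7692308² = 0.0017605 + 0.0017605 + 0.0110030 + 0.0017605 + 0.5917160 = 0.6080004.
So 1/D = 1.644736, i.e. 1.6447 to 4 decimal places.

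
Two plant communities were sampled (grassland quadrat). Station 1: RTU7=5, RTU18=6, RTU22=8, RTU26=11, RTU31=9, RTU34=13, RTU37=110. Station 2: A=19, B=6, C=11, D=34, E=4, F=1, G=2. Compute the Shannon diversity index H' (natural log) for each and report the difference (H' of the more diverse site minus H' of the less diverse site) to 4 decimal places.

Station 1: N=162, proportions 0.030864, 0.037037, 0.049383, 0.067901, 0.055556, 0.080247, 0.679012, giving H' = 1.186471 (working shown to 6 dp, full precision carried).
Station 2: N=77, proportions 0.246753, 0.077922, 0.142857, 0.441558, 0.051948, 0.012987, 0.025974, giving H' = 1.487968.
Difference = |1.186471 − 1.487968| = 0.301497, i.e. 0.3015 to 4 decimal places.

0.3015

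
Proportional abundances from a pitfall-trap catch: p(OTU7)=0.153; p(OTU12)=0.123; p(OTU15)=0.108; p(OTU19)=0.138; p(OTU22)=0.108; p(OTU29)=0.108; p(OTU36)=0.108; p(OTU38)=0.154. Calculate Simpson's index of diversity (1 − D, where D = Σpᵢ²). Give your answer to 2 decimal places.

D = 0.153² + 0.123² + 0.108² + 0.138² + 0.108² + 0.108² + 0.108² + 0.154² = 0.0234 + 0.0151 + 0.0117 + 0.0190 + 0.0117 + 0.0117 + 0.0117 + 0.0237 = 0.1280 (working shown to 4 dp, full precision carried).
So 1 − D = 0.8720, i.e. 0.87 to 2 decimal places.

0.87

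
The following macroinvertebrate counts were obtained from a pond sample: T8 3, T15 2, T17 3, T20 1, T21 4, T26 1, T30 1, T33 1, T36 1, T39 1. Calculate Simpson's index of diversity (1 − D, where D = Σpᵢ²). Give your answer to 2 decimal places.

Total N = 3+2+3+1+4+1+1+1+1+1 = 18, so the proportions are 0.1667, 0.1111, 0.1667, 0.0556, 0.2222, 0.0556, 0.0556, 0.0556, 0.0556, 0.0556 (working shown to 4 dp, full precision carried).
D = 0.1667² + 0.1111² + 0.1667² + 0.0556² + 0.2222² + 0.0556² + 0.0556² + 0.0556² + 0.0556² + 0.0556² = 0.0278 + 0.0123 + 0.0278 + 0.0031 + 0.0494 + 0.0031 + 0.0031 + 0.0031 + 0.0031 + 0.0031 = 0.1358.
So 1 − D = 0.8642, i.e. 0.86 to 2 decimal places.

0.86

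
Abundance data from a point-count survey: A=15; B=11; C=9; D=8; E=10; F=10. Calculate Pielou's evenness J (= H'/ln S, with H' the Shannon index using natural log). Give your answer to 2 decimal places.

Total N = 15+11+9+8+10+10 = 63, so the proportions are 0.2381, 0.1746, 0.1429, 0.127, 0.1587, 0.1587 (working shown to 4 dp, full precision carried).
H' = −Σ pᵢ ln pᵢ = −((-0.3417) + (-0.3047) + (-0.2780) + (-0.2621) + (-0.2922) + (-0.2922)) = 1.7708.
With S = 6 species, ln S = 1.7918, so J = 1.7708/1.7918 = 0.9883, i.e. 0.99 to 2 decimal places.

0.99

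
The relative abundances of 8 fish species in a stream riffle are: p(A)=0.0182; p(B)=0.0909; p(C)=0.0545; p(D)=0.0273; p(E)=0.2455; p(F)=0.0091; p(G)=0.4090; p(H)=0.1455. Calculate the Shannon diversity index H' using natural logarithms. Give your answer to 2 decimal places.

Each pᵢ ln pᵢ term (working shown to 4 dp, full precision carried): 0.0182×(-4.0063)=-0.0729, 0.0909×(-2.3980)=-0.2180, 0.0545×(-2.9096)=-0.1586, 0.0273×(-3.6009)=-0.0983, 0.2455×(-1.4045)=-0.3448, 0.0091×(-4.6995)=-0.0428, 0.409×(-0.8940)=-0.3657, 0.1455×(-1.9276)=-0.2805.
Sum = -1.5815, so H' = 1.58.

1.58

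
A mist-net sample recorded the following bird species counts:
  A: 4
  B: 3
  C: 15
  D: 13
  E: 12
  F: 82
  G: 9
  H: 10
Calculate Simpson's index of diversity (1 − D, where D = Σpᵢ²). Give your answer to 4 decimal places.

0.6591

Total N = 4+3+15+13+12+82+9+10 = 148, so the proportions are 0.027027, 0.02027, 0.101351, 0.087838, 0.081081, 0.554054, 0.060811, 0.067568 (working shown to 6 dp, full precision carried).
D = 0.027027² + 0.02027² + 0.101351² + 0.087838² + 0.081081² + 0.554054² + 0.060811² + 0.067568² = 0.000730 + 0.000411 + 0.010272 + 0.007715 + 0.006574 + 0.306976 + 0.003698 + 0.004565 = 0.340942.
So 1 − D = 0.659058, i.e. 0.6591 to 4 decimal places.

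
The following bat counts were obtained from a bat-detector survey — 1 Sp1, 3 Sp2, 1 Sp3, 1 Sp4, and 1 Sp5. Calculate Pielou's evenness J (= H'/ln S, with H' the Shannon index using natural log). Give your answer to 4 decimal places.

Total N = 1+3+1+1+1 = 7, so the proportions are 0.142857, 0.428571, 0.142857, 0.142857, 0.142857 (working shown to 6 dp, full precision carried).
H' = −Σ pᵢ ln pᵢ = −((-0.277987) + (-0.363128) + (-0.277987) + (-0.277987) + (-0.277987)) = 1.475076.
With S = 5 species, ln S = 1.609438, so J = 1.475076/1.609438 = 0.916516, i.e. 0.9165 to 4 decimal places.

0.9165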